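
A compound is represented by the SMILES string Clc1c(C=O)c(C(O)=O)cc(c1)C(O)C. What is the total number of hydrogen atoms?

Walk through each heavy atom and fill implicit hydrogens from standard valence (C 4, N 3, O 2, S 2, halogen 1); for lowercase aromatic atoms, an aromatic c carries 1 H when it has two neighbours and 0 H with three, and aromatic n carries 0 H:
  atom 1: Cl (halogen, monovalent) → 0 H
  atom 2: aromatic c, 3 neighbours → 0 H
  atom 3: aromatic c, 3 neighbours → 0 H
  atom 4: C, bond orders sum to 3 (valence 4) → 1 H
  atom 5: O, bond orders sum to 2 (valence 2) → 0 H
  atom 6: aromatic c, 3 neighbours → 0 H
  atom 7: C, bond orders sum to 4 (valence 4) → 0 H
  atom 8: O, bond orders sum to 1 (valence 2) → 1 H
  atom 9: O, bond orders sum to 2 (valence 2) → 0 H
  atom 10: aromatic c, 2 neighbours → 1 H
  atom 11: aromatic c, 3 neighbours → 0 H
  atom 12: aromatic c, 2 neighbours → 1 H
  atom 13: C, bond orders sum to 3 (valence 4) → 1 H
  atom 14: O, bond orders sum to 1 (valence 2) → 1 H
  atom 15: C, bond orders sum to 1 (valence 4) → 3 H
Total hydrogens: 9.

9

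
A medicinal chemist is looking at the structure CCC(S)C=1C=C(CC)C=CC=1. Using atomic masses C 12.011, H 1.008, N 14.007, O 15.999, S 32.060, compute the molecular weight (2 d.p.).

180.31 g/mol

First, the molecular formula is C11H16S (counting implicit H from valence).
  C: 11 × 12.011 = 132.121
  H: 16 × 1.008 = 16.128
  S: 1 × 32.060 = 32.060
Sum: 11×12.011 + 16×1.008 + 1×32.060 = 180.309 → 180.31 g/mol.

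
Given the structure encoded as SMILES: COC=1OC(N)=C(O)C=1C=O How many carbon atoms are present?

6

Count every carbon token in the SMILES (each C, including those in ring-closure positions and inside branches).
Carbon count: 6.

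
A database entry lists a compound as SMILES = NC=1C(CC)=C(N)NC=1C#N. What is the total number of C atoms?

Count every carbon token in the SMILES (each C, including those in ring-closure positions and inside branches).
Carbon count: 7.

7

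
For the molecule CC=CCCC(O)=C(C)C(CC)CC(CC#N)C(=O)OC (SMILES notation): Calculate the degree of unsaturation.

Degree of unsaturation = (number of rings) + (number of π bonds).
Ring closures in the SMILES: 0.
π bonds: 3 double bonds (each 1 DoU), 1 triple bond (each 2 DoU) → 5 DoU from unsaturation.
Total DoU = 0 + 5 = 5.

5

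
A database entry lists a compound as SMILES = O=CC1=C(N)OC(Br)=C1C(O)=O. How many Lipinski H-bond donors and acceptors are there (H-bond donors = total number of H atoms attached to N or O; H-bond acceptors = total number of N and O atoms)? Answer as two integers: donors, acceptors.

Donors: find every N or O and count the H atoms it carries.
  atom 1 (O): bond orders sum to 2 → 0 H
  atom 5 (N): bond orders sum to 1 → 2 H
  atom 6 (O): bond orders sum to 2 → 0 H
  atom 11 (O): bond orders sum to 1 → 1 H
  atom 12 (O): bond orders sum to 2 → 0 H
Lipinski HBD = 3.
Acceptors: N atoms = 1, O atoms = 4 → HBA = 5.

3, 5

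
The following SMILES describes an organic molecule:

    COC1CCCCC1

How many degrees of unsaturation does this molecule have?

1

Degree of unsaturation = (number of rings) + (number of π bonds).
Ring closures in the SMILES: 1.
π bonds: none → 0 DoU from unsaturation.
Total DoU = 1 + 0 = 1.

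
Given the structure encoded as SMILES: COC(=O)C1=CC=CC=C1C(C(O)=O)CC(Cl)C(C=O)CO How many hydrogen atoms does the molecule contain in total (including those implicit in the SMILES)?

17

Walk through each heavy atom and fill implicit hydrogens from standard valence (C 4, N 3, O 2, S 2, halogen 1):
  atom 1: C, bond orders sum to 1 (valence 4) → 3 H
  atom 2: O, bond orders sum to 2 (valence 2) → 0 H
  atom 3: C, bond orders sum to 4 (valence 4) → 0 H
  atom 4: O, bond orders sum to 2 (valence 2) → 0 H
  atom 5: C, bond orders sum to 4 (valence 4) → 0 H
  atom 6: C, bond orders sum to 3 (valence 4) → 1 H
  atom 7: C, bond orders sum to 3 (valence 4) → 1 H
  atom 8: C, bond orders sum to 3 (valence 4) → 1 H
  atom 9: C, bond orders sum to 3 (valence 4) → 1 H
  atom 10: C, bond orders sum to 4 (valence 4) → 0 H
  atom 11: C, bond orders sum to 3 (valence 4) → 1 H
  atom 12: C, bond orders sum to 4 (valence 4) → 0 H
  atom 13: O, bond orders sum to 1 (valence 2) → 1 H
  atom 14: O, bond orders sum to 2 (valence 2) → 0 H
  atom 15: C, bond orders sum to 2 (valence 4) → 2 H
  atom 16: C, bond orders sum to 3 (valence 4) → 1 H
  atom 17: Cl (halogen, monovalent) → 0 H
  atom 18: C, bond orders sum to 3 (valence 4) → 1 H
  atom 19: C, bond orders sum to 3 (valence 4) → 1 H
  atom 20: O, bond orders sum to 2 (valence 2) → 0 H
  atom 21: C, bond orders sum to 2 (valence 4) → 2 H
  atom 22: O, bond orders sum to 1 (valence 2) → 1 H
Total hydrogens: 17.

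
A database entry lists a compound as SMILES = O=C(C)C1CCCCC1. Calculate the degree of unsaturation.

Molecular formula: C8H14O.
DoU = (2C + 2 + N − H − X) / 2, where X is the halogen count and O/S are ignored.
    = (2·8 + 2 + 0 − 14 − 0) / 2 = 4 / 2 = 2.

2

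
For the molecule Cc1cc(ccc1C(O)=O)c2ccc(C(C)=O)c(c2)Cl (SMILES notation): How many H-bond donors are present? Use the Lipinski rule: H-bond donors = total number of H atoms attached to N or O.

1

Donors: find every N or O and count the H atoms it carries.
  atom 9 (O): bond orders sum to 1 → 1 H
  atom 10 (O): bond orders sum to 2 → 0 H
  atom 17 (O): bond orders sum to 2 → 0 H
Lipinski HBD = 1.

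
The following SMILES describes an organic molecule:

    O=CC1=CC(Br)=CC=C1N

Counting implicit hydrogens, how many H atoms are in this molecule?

6

Walk through each heavy atom and fill implicit hydrogens from standard valence (C 4, N 3, O 2, S 2, halogen 1):
  atom 1: O, bond orders sum to 2 (valence 2) → 0 H
  atom 2: C, bond orders sum to 3 (valence 4) → 1 H
  atom 3: C, bond orders sum to 4 (valence 4) → 0 H
  atom 4: C, bond orders sum to 3 (valence 4) → 1 H
  atom 5: C, bond orders sum to 4 (valence 4) → 0 H
  atom 6: Br (halogen, monovalent) → 0 H
  atom 7: C, bond orders sum to 3 (valence 4) → 1 H
  atom 8: C, bond orders sum to 3 (valence 4) → 1 H
  atom 9: C, bond orders sum to 4 (valence 4) → 0 H
  atom 10: N, bond orders sum to 1 (valence 3) → 2 H
Total hydrogens: 6.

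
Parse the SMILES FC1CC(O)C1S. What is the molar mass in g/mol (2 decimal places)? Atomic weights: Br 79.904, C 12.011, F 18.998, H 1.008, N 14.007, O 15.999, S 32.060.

First, the molecular formula is C4H7FOS (counting implicit H from valence).
  C: 4 × 12.011 = 48.044
  F: 1 × 18.998 = 18.998
  H: 7 × 1.008 = 7.056
  O: 1 × 15.999 = 15.999
  S: 1 × 32.060 = 32.060
Sum: 4×12.011 + 1×18.998 + 7×1.008 + 1×15.999 + 1×32.060 = 122.157 → 122.16 g/mol.

122.16 g/mol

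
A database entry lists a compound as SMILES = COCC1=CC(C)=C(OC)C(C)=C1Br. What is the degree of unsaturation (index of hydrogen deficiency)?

Molecular formula: C11H15BrO2.
DoU = (2C + 2 + N − H − X) / 2, where X is the halogen count and O/S are ignored.
    = (2·11 + 2 + 0 − 15 − 1) / 2 = 8 / 2 = 4.

4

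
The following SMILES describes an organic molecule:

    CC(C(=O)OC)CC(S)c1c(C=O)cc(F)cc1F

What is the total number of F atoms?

2

Scan the SMILES for F atoms (remember two-letter symbols like Cl and Br are single atoms).
Fluorine count: 2.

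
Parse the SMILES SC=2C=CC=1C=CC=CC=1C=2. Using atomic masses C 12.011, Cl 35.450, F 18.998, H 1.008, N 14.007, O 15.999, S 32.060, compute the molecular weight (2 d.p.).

First, the molecular formula is C10H8S (counting implicit H from valence).
  C: 10 × 12.011 = 120.110
  H: 8 × 1.008 = 8.064
  S: 1 × 32.060 = 32.060
Sum: 10×12.011 + 8×1.008 + 1×32.060 = 160.234 → 160.23 g/mol.

160.23 g/mol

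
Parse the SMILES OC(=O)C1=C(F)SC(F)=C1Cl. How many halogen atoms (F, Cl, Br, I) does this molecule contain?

Halogen atoms appear at heavy-atom positions 6, 9, 11 (1×Cl, 2×F).
Other groups present: 1 carboxylic acid.
Halogen count: 3.

3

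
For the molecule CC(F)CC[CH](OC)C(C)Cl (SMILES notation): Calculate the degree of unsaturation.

0

Degree of unsaturation = (number of rings) + (number of π bonds).
Ring closures in the SMILES: 0.
π bonds: none → 0 DoU from unsaturation.
Total DoU = 0 + 0 = 0.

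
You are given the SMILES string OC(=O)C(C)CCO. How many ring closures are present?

0

In SMILES, each pair of matching ring-closure digits denotes one ring-closing bond; the number of such bonds equals the number of independent rings.
Ring-closure bonds here: 0.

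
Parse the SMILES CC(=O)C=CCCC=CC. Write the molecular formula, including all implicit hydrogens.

C9H14O

Walk through each heavy atom and fill implicit hydrogens from standard valence (C 4, N 3, O 2, S 2, halogen 1):
  atom 1: C, bond orders sum to 1 (valence 4) → 3 H
  atom 2: C, bond orders sum to 4 (valence 4) → 0 H
  atom 3: O, bond orders sum to 2 (valence 2) → 0 H
  atom 4: C, bond orders sum to 3 (valence 4) → 1 H
  atom 5: C, bond orders sum to 3 (valence 4) → 1 H
  atom 6: C, bond orders sum to 2 (valence 4) → 2 H
  atom 7: C, bond orders sum to 2 (valence 4) → 2 H
  atom 8: C, bond orders sum to 3 (valence 4) → 1 H
  atom 9: C, bond orders sum to 3 (valence 4) → 1 H
  atom 10: C, bond orders sum to 1 (valence 4) → 3 H
Totals → C:9, H:14, O:1.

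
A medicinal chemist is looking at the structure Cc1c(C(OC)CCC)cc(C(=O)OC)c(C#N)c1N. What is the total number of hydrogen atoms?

20

Walk through each heavy atom and fill implicit hydrogens from standard valence (C 4, N 3, O 2, S 2, halogen 1); for lowercase aromatic atoms, an aromatic c carries 1 H when it has two neighbours and 0 H with three, and aromatic n carries 0 H:
  atom 1: C, bond orders sum to 1 (valence 4) → 3 H
  atom 2: aromatic c, 3 neighbours → 0 H
  atom 3: aromatic c, 3 neighbours → 0 H
  atom 4: C, bond orders sum to 3 (valence 4) → 1 H
  atom 5: O, bond orders sum to 2 (valence 2) → 0 H
  atom 6: C, bond orders sum to 1 (valence 4) → 3 H
  atom 7: C, bond orders sum to 2 (valence 4) → 2 H
  atom 8: C, bond orders sum to 2 (valence 4) → 2 H
  atom 9: C, bond orders sum to 1 (valence 4) → 3 H
  atom 10: aromatic c, 2 neighbours → 1 H
  atom 11: aromatic c, 3 neighbours → 0 H
  atom 12: C, bond orders sum to 4 (valence 4) → 0 H
  atom 13: O, bond orders sum to 2 (valence 2) → 0 H
  atom 14: O, bond orders sum to 2 (valence 2) → 0 H
  atom 15: C, bond orders sum to 1 (valence 4) → 3 H
  atom 16: aromatic c, 3 neighbours → 0 H
  atom 17: C, bond orders sum to 4 (valence 4) → 0 H
  atom 18: N, bond orders sum to 3 (valence 3) → 0 H
  atom 19: aromatic c, 3 neighbours → 0 H
  atom 20: N, bond orders sum to 1 (valence 3) → 2 H
Total hydrogens: 20.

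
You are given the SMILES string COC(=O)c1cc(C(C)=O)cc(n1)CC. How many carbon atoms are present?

11

Count every carbon token in the SMILES (each C, including those in ring-closure positions and inside branches).
Carbon count: 11.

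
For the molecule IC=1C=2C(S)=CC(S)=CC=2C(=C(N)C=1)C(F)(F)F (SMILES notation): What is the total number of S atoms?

2

Scan the SMILES for S atoms (remember two-letter symbols like Cl and Br are single atoms).
Sulfur count: 2.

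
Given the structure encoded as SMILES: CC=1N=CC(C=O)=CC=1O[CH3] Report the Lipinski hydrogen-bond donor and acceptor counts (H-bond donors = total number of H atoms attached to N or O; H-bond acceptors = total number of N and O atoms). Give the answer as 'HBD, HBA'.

Donors: find every N or O and count the H atoms it carries.
  atom 3 (N): bond orders sum to 3 → 0 H
  atom 7 (O): bond orders sum to 2 → 0 H
  atom 10 (O): bond orders sum to 2 → 0 H
Lipinski HBD = 0.
Acceptors: N atoms = 1, O atoms = 2 → HBA = 3.

0, 3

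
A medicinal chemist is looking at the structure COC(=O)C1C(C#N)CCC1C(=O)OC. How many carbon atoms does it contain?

10

Count every carbon token in the SMILES (each C, including those in ring-closure positions and inside branches).
Carbon count: 10.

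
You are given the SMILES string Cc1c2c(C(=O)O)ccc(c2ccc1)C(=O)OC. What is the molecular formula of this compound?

Walk through each heavy atom and fill implicit hydrogens from standard valence (C 4, N 3, O 2, S 2, halogen 1); for lowercase aromatic atoms, an aromatic c carries 1 H when it has two neighbours and 0 H with three, and aromatic n carries 0 H:
  atom 1: C, bond orders sum to 1 (valence 4) → 3 H
  atom 2: aromatic c, 3 neighbours → 0 H
  atom 3: aromatic c, 3 neighbours → 0 H
  atom 4: aromatic c, 3 neighbours → 0 H
  atom 5: C, bond orders sum to 4 (valence 4) → 0 H
  atom 6: O, bond orders sum to 2 (valence 2) → 0 H
  atom 7: O, bond orders sum to 1 (valence 2) → 1 H
  atom 8: aromatic c, 2 neighbours → 1 H
  atom 9: aromatic c, 2 neighbours → 1 H
  atom 10: aromatic c, 3 neighbours → 0 H
  atom 11: aromatic c, 3 neighbours → 0 H
  atom 12: aromatic c, 2 neighbours → 1 H
  atom 13: aromatic c, 2 neighbours → 1 H
  atom 14: aromatic c, 2 neighbours → 1 H
  atom 15: C, bond orders sum to 4 (valence 4) → 0 H
  atom 16: O, bond orders sum to 2 (valence 2) → 0 H
  atom 17: O, bond orders sum to 2 (valence 2) → 0 H
  atom 18: C, bond orders sum to 1 (valence 4) → 3 H
Totals → C:14, H:12, O:4.

C14H12O4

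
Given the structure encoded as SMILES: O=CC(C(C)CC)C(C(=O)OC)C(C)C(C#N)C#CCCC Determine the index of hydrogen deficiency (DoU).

6

Molecular formula: C18H27NO3.
DoU = (2C + 2 + N − H − X) / 2, where X is the halogen count and O/S are ignored.
    = (2·18 + 2 + 1 − 27 − 0) / 2 = 12 / 2 = 6.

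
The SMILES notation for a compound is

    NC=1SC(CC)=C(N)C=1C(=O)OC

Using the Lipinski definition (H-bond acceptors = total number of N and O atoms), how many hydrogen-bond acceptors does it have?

N atoms: 2; O atoms: 2.
Lipinski HBA = 2 + 2 = 4.

4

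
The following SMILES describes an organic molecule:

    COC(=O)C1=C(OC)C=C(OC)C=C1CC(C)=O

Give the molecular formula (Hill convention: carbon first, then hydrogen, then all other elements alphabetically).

Walk through each heavy atom and fill implicit hydrogens from standard valence (C 4, N 3, O 2, S 2, halogen 1):
  atom 1: C, bond orders sum to 1 (valence 4) → 3 H
  atom 2: O, bond orders sum to 2 (valence 2) → 0 H
  atom 3: C, bond orders sum to 4 (valence 4) → 0 H
  atom 4: O, bond orders sum to 2 (valence 2) → 0 H
  atom 5: C, bond orders sum to 4 (valence 4) → 0 H
  atom 6: C, bond orders sum to 4 (valence 4) → 0 H
  atom 7: O, bond orders sum to 2 (valence 2) → 0 H
  atom 8: C, bond orders sum to 1 (valence 4) → 3 H
  atom 9: C, bond orders sum to 3 (valence 4) → 1 H
  atom 10: C, bond orders sum to 4 (valence 4) → 0 H
  atom 11: O, bond orders sum to 2 (valence 2) → 0 H
  atom 12: C, bond orders sum to 1 (valence 4) → 3 H
  atom 13: C, bond orders sum to 3 (valence 4) → 1 H
  atom 14: C, bond orders sum to 4 (valence 4) → 0 H
  atom 15: C, bond orders sum to 2 (valence 4) → 2 H
  atom 16: C, bond orders sum to 4 (valence 4) → 0 H
  atom 17: C, bond orders sum to 1 (valence 4) → 3 H
  atom 18: O, bond orders sum to 2 (valence 2) → 0 H
Totals → C:13, H:16, O:5.

C13H16O5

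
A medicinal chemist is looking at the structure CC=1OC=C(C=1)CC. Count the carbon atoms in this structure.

Count every carbon token in the SMILES (each C, including those in ring-closure positions and inside branches).
Carbon count: 7.

7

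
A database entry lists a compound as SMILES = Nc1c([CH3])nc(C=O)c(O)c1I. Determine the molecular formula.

Walk through each heavy atom and fill implicit hydrogens from standard valence (C 4, N 3, O 2, S 2, halogen 1); for lowercase aromatic atoms, an aromatic c carries 1 H when it has two neighbours and 0 H with three, and aromatic n carries 0 H:
  atom 1: N, bond orders sum to 1 (valence 3) → 2 H
  atom 2: aromatic c, 3 neighbours → 0 H
  atom 3: aromatic c, 3 neighbours → 0 H
  atom 4: C with explicit H count 3
  atom 5: aromatic n, 2 neighbours → 0 H
  atom 6: aromatic c, 3 neighbours → 0 H
  atom 7: C, bond orders sum to 3 (valence 4) → 1 H
  atom 8: O, bond orders sum to 2 (valence 2) → 0 H
  atom 9: aromatic c, 3 neighbours → 0 H
  atom 10: O, bond orders sum to 1 (valence 2) → 1 H
  atom 11: aromatic c, 3 neighbours → 0 H
  atom 12: I (halogen, monovalent) → 0 H
Totals → C:7, H:7, I:1, N:2, O:2.
In Hill order: C7H7IN2O2.

C7H7IN2O2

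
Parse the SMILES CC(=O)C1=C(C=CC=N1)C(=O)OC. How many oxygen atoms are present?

3

Scan the SMILES for O atoms (remember two-letter symbols like Cl and Br are single atoms).
Oxygen count: 3.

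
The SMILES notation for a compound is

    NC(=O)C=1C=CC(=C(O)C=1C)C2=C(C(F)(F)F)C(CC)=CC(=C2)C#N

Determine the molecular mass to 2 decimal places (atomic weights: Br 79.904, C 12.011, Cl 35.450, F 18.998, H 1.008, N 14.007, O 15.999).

348.32 g/mol

First, the molecular formula is C18H15F3N2O2 (counting implicit H from valence).
  C: 18 × 12.011 = 216.198
  F: 3 × 18.998 = 56.994
  H: 15 × 1.008 = 15.120
  N: 2 × 14.007 = 28.014
  O: 2 × 15.999 = 31.998
Sum: 18×12.011 + 3×18.998 + 15×1.008 + 2×14.007 + 2×15.999 = 348.324 → 348.32 g/mol.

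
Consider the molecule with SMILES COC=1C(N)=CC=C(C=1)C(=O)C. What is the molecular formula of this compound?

Walk through each heavy atom and fill implicit hydrogens from standard valence (C 4, N 3, O 2, S 2, halogen 1):
  atom 1: C, bond orders sum to 1 (valence 4) → 3 H
  atom 2: O, bond orders sum to 2 (valence 2) → 0 H
  atom 3: C, bond orders sum to 4 (valence 4) → 0 H
  atom 4: C, bond orders sum to 4 (valence 4) → 0 H
  atom 5: N, bond orders sum to 1 (valence 3) → 2 H
  atom 6: C, bond orders sum to 3 (valence 4) → 1 H
  atom 7: C, bond orders sum to 3 (valence 4) → 1 H
  atom 8: C, bond orders sum to 4 (valence 4) → 0 H
  atom 9: C, bond orders sum to 3 (valence 4) → 1 H
  atom 10: C, bond orders sum to 4 (valence 4) → 0 H
  atom 11: O, bond orders sum to 2 (valence 2) → 0 H
  atom 12: C, bond orders sum to 1 (valence 4) → 3 H
Totals → C:9, H:11, N:1, O:2.
In Hill order: C9H11NO2.

C9H11NO2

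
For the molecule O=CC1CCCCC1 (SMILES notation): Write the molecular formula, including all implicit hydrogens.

Walk through each heavy atom and fill implicit hydrogens from standard valence (C 4, N 3, O 2, S 2, halogen 1):
  atom 1: O, bond orders sum to 2 (valence 2) → 0 H
  atom 2: C, bond orders sum to 3 (valence 4) → 1 H
  atom 3: C, bond orders sum to 3 (valence 4) → 1 H
  atom 4: C, bond orders sum to 2 (valence 4) → 2 H
  atom 5: C, bond orders sum to 2 (valence 4) → 2 H
  atom 6: C, bond orders sum to 2 (valence 4) → 2 H
  atom 7: C, bond orders sum to 2 (valence 4) → 2 H
  atom 8: C, bond orders sum to 2 (valence 4) → 2 H
Totals → C:7, H:12, O:1.

C7H12O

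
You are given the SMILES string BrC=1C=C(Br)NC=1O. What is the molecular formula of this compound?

Walk through each heavy atom and fill implicit hydrogens from standard valence (C 4, N 3, O 2, S 2, halogen 1):
  atom 1: Br (halogen, monovalent) → 0 H
  atom 2: C, bond orders sum to 4 (valence 4) → 0 H
  atom 3: C, bond orders sum to 3 (valence 4) → 1 H
  atom 4: C, bond orders sum to 4 (valence 4) → 0 H
  atom 5: Br (halogen, monovalent) → 0 H
  atom 6: N, bond orders sum to 2 (valence 3) → 1 H
  atom 7: C, bond orders sum to 4 (valence 4) → 0 H
  atom 8: O, bond orders sum to 1 (valence 2) → 1 H
Totals → C:4, H:3, Br:2, N:1, O:1.

C4H3Br2NO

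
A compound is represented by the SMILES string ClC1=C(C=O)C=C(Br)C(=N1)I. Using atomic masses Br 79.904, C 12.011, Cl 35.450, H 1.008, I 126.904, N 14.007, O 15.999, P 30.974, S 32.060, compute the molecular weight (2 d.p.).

346.35 g/mol

First, the molecular formula is C6H2BrClINO (counting implicit H from valence).
  Br: 1 × 79.904 = 79.904
  C: 6 × 12.011 = 72.066
  Cl: 1 × 35.450 = 35.450
  H: 2 × 1.008 = 2.016
  I: 1 × 126.904 = 126.904
  N: 1 × 14.007 = 14.007
  O: 1 × 15.999 = 15.999
Sum: 1×79.904 + 6×12.011 + 1×35.450 + 2×1.008 + 1×126.904 + 1×14.007 + 1×15.999 = 346.346 → 346.35 g/mol.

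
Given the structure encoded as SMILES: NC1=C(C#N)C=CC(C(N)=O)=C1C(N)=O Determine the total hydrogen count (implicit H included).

Walk through each heavy atom and fill implicit hydrogens from standard valence (C 4, N 3, O 2, S 2, halogen 1):
  atom 1: N, bond orders sum to 1 (valence 3) → 2 H
  atom 2: C, bond orders sum to 4 (valence 4) → 0 H
  atom 3: C, bond orders sum to 4 (valence 4) → 0 H
  atom 4: C, bond orders sum to 4 (valence 4) → 0 H
  atom 5: N, bond orders sum to 3 (valence 3) → 0 H
  atom 6: C, bond orders sum to 3 (valence 4) → 1 H
  atom 7: C, bond orders sum to 3 (valence 4) → 1 H
  atom 8: C, bond orders sum to 4 (valence 4) → 0 H
  atom 9: C, bond orders sum to 4 (valence 4) → 0 H
  atom 10: N, bond orders sum to 1 (valence 3) → 2 H
  atom 11: O, bond orders sum to 2 (valence 2) → 0 H
  atom 12: C, bond orders sum to 4 (valence 4) → 0 H
  atom 13: C, bond orders sum to 4 (valence 4) → 0 H
  atom 14: N, bond orders sum to 1 (valence 3) → 2 H
  atom 15: O, bond orders sum to 2 (valence 2) → 0 H
Total hydrogens: 8.

8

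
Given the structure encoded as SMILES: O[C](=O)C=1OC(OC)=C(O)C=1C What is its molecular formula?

C7H8O5

Walk through each heavy atom and fill implicit hydrogens from standard valence (C 4, N 3, O 2, S 2, halogen 1):
  atom 1: O, bond orders sum to 1 (valence 2) → 1 H
  atom 2: C with explicit H count 0
  atom 3: O, bond orders sum to 2 (valence 2) → 0 H
  atom 4: C, bond orders sum to 4 (valence 4) → 0 H
  atom 5: O, bond orders sum to 2 (valence 2) → 0 H
  atom 6: C, bond orders sum to 4 (valence 4) → 0 H
  atom 7: O, bond orders sum to 2 (valence 2) → 0 H
  atom 8: C, bond orders sum to 1 (valence 4) → 3 H
  atom 9: C, bond orders sum to 4 (valence 4) → 0 H
  atom 10: O, bond orders sum to 1 (valence 2) → 1 H
  atom 11: C, bond orders sum to 4 (valence 4) → 0 H
  atom 12: C, bond orders sum to 1 (valence 4) → 3 H
Totals → C:7, H:8, O:5.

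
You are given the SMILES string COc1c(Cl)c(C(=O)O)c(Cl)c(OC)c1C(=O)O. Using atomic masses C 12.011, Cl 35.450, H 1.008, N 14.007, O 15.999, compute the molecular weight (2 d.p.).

First, the molecular formula is C10H8Cl2O6 (counting implicit H from valence).
  C: 10 × 12.011 = 120.110
  Cl: 2 × 35.450 = 70.900
  H: 8 × 1.008 = 8.064
  O: 6 × 15.999 = 95.994
Sum: 10×12.011 + 2×35.450 + 8×1.008 + 6×15.999 = 295.068 → 295.07 g/mol.

295.07 g/mol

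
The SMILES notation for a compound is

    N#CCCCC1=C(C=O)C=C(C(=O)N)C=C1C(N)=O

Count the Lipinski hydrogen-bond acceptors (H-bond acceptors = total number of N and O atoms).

N atoms: 3; O atoms: 3.
Lipinski HBA = 3 + 3 = 6.

6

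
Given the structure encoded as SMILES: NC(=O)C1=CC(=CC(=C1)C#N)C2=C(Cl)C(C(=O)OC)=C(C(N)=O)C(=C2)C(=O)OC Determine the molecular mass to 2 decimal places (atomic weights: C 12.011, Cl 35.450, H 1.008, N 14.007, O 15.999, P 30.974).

415.79 g/mol

First, the molecular formula is C19H14ClN3O6 (counting implicit H from valence).
  C: 19 × 12.011 = 228.209
  Cl: 1 × 35.450 = 35.450
  H: 14 × 1.008 = 14.112
  N: 3 × 14.007 = 42.021
  O: 6 × 15.999 = 95.994
Sum: 19×12.011 + 1×35.450 + 14×1.008 + 3×14.007 + 6×15.999 = 415.786 → 415.79 g/mol.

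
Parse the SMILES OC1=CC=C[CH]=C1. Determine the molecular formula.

Walk through each heavy atom and fill implicit hydrogens from standard valence (C 4, N 3, O 2, S 2, halogen 1):
  atom 1: O, bond orders sum to 1 (valence 2) → 1 H
  atom 2: C, bond orders sum to 4 (valence 4) → 0 H
  atom 3: C, bond orders sum to 3 (valence 4) → 1 H
  atom 4: C, bond orders sum to 3 (valence 4) → 1 H
  atom 5: C, bond orders sum to 3 (valence 4) → 1 H
  atom 6: C with explicit H count 1
  atom 7: C, bond orders sum to 3 (valence 4) → 1 H
Totals → C:6, H:6, O:1.

C6H6O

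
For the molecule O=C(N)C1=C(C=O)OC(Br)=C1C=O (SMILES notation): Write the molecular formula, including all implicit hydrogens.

Walk through each heavy atom and fill implicit hydrogens from standard valence (C 4, N 3, O 2, S 2, halogen 1):
  atom 1: O, bond orders sum to 2 (valence 2) → 0 H
  atom 2: C, bond orders sum to 4 (valence 4) → 0 H
  atom 3: N, bond orders sum to 1 (valence 3) → 2 H
  atom 4: C, bond orders sum to 4 (valence 4) → 0 H
  atom 5: C, bond orders sum to 4 (valence 4) → 0 H
  atom 6: C, bond orders sum to 3 (valence 4) → 1 H
  atom 7: O, bond orders sum to 2 (valence 2) → 0 H
  atom 8: O, bond orders sum to 2 (valence 2) → 0 H
  atom 9: C, bond orders sum to 4 (valence 4) → 0 H
  atom 10: Br (halogen, monovalent) → 0 H
  atom 11: C, bond orders sum to 4 (valence 4) → 0 H
  atom 12: C, bond orders sum to 3 (valence 4) → 1 H
  atom 13: O, bond orders sum to 2 (valence 2) → 0 H
Totals → C:7, H:4, Br:1, N:1, O:4.
In Hill order: C7H4BrNO4.

C7H4BrNO4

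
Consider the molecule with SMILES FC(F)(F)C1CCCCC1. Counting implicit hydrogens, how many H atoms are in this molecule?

Walk through each heavy atom and fill implicit hydrogens from standard valence (C 4, N 3, O 2, S 2, halogen 1):
  atom 1: F (halogen, monovalent) → 0 H
  atom 2: C, bond orders sum to 4 (valence 4) → 0 H
  atom 3: F (halogen, monovalent) → 0 H
  atom 4: F (halogen, monovalent) → 0 H
  atom 5: C, bond orders sum to 3 (valence 4) → 1 H
  atom 6: C, bond orders sum to 2 (valence 4) → 2 H
  atom 7: C, bond orders sum to 2 (valence 4) → 2 H
  atom 8: C, bond orders sum to 2 (valence 4) → 2 H
  atom 9: C, bond orders sum to 2 (valence 4) → 2 H
  atom 10: C, bond orders sum to 2 (valence 4) → 2 H
Total hydrogens: 11.

11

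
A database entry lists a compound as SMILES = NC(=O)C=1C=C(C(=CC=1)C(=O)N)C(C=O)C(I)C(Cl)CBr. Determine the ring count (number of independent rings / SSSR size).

In SMILES, each pair of matching ring-closure digits denotes one ring-closing bond; the number of such bonds equals the number of independent rings.
Ring-closure bonds here: 1.

1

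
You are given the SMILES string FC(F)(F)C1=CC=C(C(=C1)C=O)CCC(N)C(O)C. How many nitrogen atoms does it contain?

Scan the SMILES for N atoms (remember two-letter symbols like Cl and Br are single atoms).
Nitrogen count: 1.

1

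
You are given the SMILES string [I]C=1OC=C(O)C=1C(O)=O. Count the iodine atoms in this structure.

Scan the SMILES for I atoms (remember two-letter symbols like Cl and Br are single atoms).
Iodine count: 1.

1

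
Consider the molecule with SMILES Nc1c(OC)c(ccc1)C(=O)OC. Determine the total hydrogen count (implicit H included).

Walk through each heavy atom and fill implicit hydrogens from standard valence (C 4, N 3, O 2, S 2, halogen 1); for lowercase aromatic atoms, an aromatic c carries 1 H when it has two neighbours and 0 H with three, and aromatic n carries 0 H:
  atom 1: N, bond orders sum to 1 (valence 3) → 2 H
  atom 2: aromatic c, 3 neighbours → 0 H
  atom 3: aromatic c, 3 neighbours → 0 H
  atom 4: O, bond orders sum to 2 (valence 2) → 0 H
  atom 5: C, bond orders sum to 1 (valence 4) → 3 H
  atom 6: aromatic c, 3 neighbours → 0 H
  atom 7: aromatic c, 2 neighbours → 1 H
  atom 8: aromatic c, 2 neighbours → 1 H
  atom 9: aromatic c, 2 neighbours → 1 H
  atom 10: C, bond orders sum to 4 (valence 4) → 0 H
  atom 11: O, bond orders sum to 2 (valence 2) → 0 H
  atom 12: O, bond orders sum to 2 (valence 2) → 0 H
  atom 13: C, bond orders sum to 1 (valence 4) → 3 H
Total hydrogens: 11.

11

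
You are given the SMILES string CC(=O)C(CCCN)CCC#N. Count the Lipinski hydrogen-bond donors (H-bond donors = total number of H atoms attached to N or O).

2

Donors: find every N or O and count the H atoms it carries.
  atom 3 (O): bond orders sum to 2 → 0 H
  atom 8 (N): bond orders sum to 1 → 2 H
  atom 12 (N): bond orders sum to 3 → 0 H
Lipinski HBD = 2.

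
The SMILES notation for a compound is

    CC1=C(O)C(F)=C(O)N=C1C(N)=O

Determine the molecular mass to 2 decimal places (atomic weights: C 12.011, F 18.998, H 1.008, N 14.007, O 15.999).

186.14 g/mol

First, the molecular formula is C7H7FN2O3 (counting implicit H from valence).
  C: 7 × 12.011 = 84.077
  F: 1 × 18.998 = 18.998
  H: 7 × 1.008 = 7.056
  N: 2 × 14.007 = 28.014
  O: 3 × 15.999 = 47.997
Sum: 7×12.011 + 1×18.998 + 7×1.008 + 2×14.007 + 3×15.999 = 186.142 → 186.14 g/mol.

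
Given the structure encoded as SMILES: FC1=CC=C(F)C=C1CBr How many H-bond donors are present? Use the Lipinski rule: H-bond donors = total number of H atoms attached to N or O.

Donors: find every N or O and count the H atoms it carries.
  (no N or O atoms present)
Lipinski HBD = 0.

0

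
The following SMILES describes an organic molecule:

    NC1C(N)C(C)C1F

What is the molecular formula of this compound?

C5H11FN2

Walk through each heavy atom and fill implicit hydrogens from standard valence (C 4, N 3, O 2, S 2, halogen 1):
  atom 1: N, bond orders sum to 1 (valence 3) → 2 H
  atom 2: C, bond orders sum to 3 (valence 4) → 1 H
  atom 3: C, bond orders sum to 3 (valence 4) → 1 H
  atom 4: N, bond orders sum to 1 (valence 3) → 2 H
  atom 5: C, bond orders sum to 3 (valence 4) → 1 H
  atom 6: C, bond orders sum to 1 (valence 4) → 3 H
  atom 7: C, bond orders sum to 3 (valence 4) → 1 H
  atom 8: F (halogen, monovalent) → 0 H
Totals → C:5, H:11, F:1, N:2.
In Hill order: C5H11FN2.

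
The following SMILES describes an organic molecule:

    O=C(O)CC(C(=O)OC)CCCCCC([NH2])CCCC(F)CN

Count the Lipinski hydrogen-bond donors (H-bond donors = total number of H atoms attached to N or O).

5

Donors: find every N or O and count the H atoms it carries.
  atom 1 (O): bond orders sum to 2 → 0 H
  atom 3 (O): bond orders sum to 1 → 1 H
  atom 7 (O): bond orders sum to 2 → 0 H
  atom 8 (O): bond orders sum to 2 → 0 H
  atom 16 (N): bond orders sum to 1 → 2 H
  atom 23 (N): bond orders sum to 1 → 2 H
Lipinski HBD = 5.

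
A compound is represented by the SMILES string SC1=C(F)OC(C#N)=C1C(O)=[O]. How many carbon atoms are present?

Count every carbon token in the SMILES (each C, including those in ring-closure positions and inside branches).
Carbon count: 6.

6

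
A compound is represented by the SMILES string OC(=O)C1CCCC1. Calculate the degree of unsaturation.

Degree of unsaturation = (number of rings) + (number of π bonds).
Ring closures in the SMILES: 1.
π bonds: 1 double bond (each 1 DoU) → 1 DoU from unsaturation.
Total DoU = 1 + 1 = 2.

2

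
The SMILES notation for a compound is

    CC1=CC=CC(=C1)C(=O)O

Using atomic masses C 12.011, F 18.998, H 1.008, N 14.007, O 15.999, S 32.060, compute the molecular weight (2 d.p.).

136.15 g/mol

First, the molecular formula is C8H8O2 (counting implicit H from valence).
  C: 8 × 12.011 = 96.088
  H: 8 × 1.008 = 8.064
  O: 2 × 15.999 = 31.998
Sum: 8×12.011 + 8×1.008 + 2×15.999 = 136.150 → 136.15 g/mol.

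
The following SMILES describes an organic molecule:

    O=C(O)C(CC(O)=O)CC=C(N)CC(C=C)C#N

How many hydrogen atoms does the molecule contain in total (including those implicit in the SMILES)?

16

Walk through each heavy atom and fill implicit hydrogens from standard valence (C 4, N 3, O 2, S 2, halogen 1):
  atom 1: O, bond orders sum to 2 (valence 2) → 0 H
  atom 2: C, bond orders sum to 4 (valence 4) → 0 H
  atom 3: O, bond orders sum to 1 (valence 2) → 1 H
  atom 4: C, bond orders sum to 3 (valence 4) → 1 H
  atom 5: C, bond orders sum to 2 (valence 4) → 2 H
  atom 6: C, bond orders sum to 4 (valence 4) → 0 H
  atom 7: O, bond orders sum to 1 (valence 2) → 1 H
  atom 8: O, bond orders sum to 2 (valence 2) → 0 H
  atom 9: C, bond orders sum to 2 (valence 4) → 2 H
  atom 10: C, bond orders sum to 3 (valence 4) → 1 H
  atom 11: C, bond orders sum to 4 (valence 4) → 0 H
  atom 12: N, bond orders sum to 1 (valence 3) → 2 H
  atom 13: C, bond orders sum to 2 (valence 4) → 2 H
  atom 14: C, bond orders sum to 3 (valence 4) → 1 H
  atom 15: C, bond orders sum to 3 (valence 4) → 1 H
  atom 16: C, bond orders sum to 2 (valence 4) → 2 H
  atom 17: C, bond orders sum to 4 (valence 4) → 0 H
  atom 18: N, bond orders sum to 3 (valence 3) → 0 H
Total hydrogens: 16.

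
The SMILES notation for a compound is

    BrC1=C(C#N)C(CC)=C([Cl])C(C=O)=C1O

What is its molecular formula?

C10H7BrClNO2

Walk through each heavy atom and fill implicit hydrogens from standard valence (C 4, N 3, O 2, S 2, halogen 1):
  atom 1: Br (halogen, monovalent) → 0 H
  atom 2: C, bond orders sum to 4 (valence 4) → 0 H
  atom 3: C, bond orders sum to 4 (valence 4) → 0 H
  atom 4: C, bond orders sum to 4 (valence 4) → 0 H
  atom 5: N, bond orders sum to 3 (valence 3) → 0 H
  atom 6: C, bond orders sum to 4 (valence 4) → 0 H
  atom 7: C, bond orders sum to 2 (valence 4) → 2 H
  atom 8: C, bond orders sum to 1 (valence 4) → 3 H
  atom 9: C, bond orders sum to 4 (valence 4) → 0 H
  atom 10: Cl with explicit H count 0
  atom 11: C, bond orders sum to 4 (valence 4) → 0 H
  atom 12: C, bond orders sum to 3 (valence 4) → 1 H
  atom 13: O, bond orders sum to 2 (valence 2) → 0 H
  atom 14: C, bond orders sum to 4 (valence 4) → 0 H
  atom 15: O, bond orders sum to 1 (valence 2) → 1 H
Totals → C:10, H:7, Br:1, Cl:1, N:1, O:2.
In Hill order: C10H7BrClNO2.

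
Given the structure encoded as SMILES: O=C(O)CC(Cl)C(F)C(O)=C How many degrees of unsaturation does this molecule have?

2

Degree of unsaturation = (number of rings) + (number of π bonds).
Ring closures in the SMILES: 0.
π bonds: 2 double bonds (each 1 DoU) → 2 DoU from unsaturation.
Total DoU = 0 + 2 = 2.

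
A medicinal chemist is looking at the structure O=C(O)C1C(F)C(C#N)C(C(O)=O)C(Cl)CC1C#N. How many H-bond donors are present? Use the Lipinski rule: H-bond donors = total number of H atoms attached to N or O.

2

Donors: find every N or O and count the H atoms it carries.
  atom 1 (O): bond orders sum to 2 → 0 H
  atom 3 (O): bond orders sum to 1 → 1 H
  atom 9 (N): bond orders sum to 3 → 0 H
  atom 12 (O): bond orders sum to 1 → 1 H
  atom 13 (O): bond orders sum to 2 → 0 H
  atom 19 (N): bond orders sum to 3 → 0 H
Lipinski HBD = 2.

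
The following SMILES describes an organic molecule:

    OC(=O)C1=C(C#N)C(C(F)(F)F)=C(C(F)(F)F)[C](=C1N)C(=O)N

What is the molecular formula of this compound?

C11H5F6N3O3

Walk through each heavy atom and fill implicit hydrogens from standard valence (C 4, N 3, O 2, S 2, halogen 1):
  atom 1: O, bond orders sum to 1 (valence 2) → 1 H
  atom 2: C, bond orders sum to 4 (valence 4) → 0 H
  atom 3: O, bond orders sum to 2 (valence 2) → 0 H
  atom 4: C, bond orders sum to 4 (valence 4) → 0 H
  atom 5: C, bond orders sum to 4 (valence 4) → 0 H
  atom 6: C, bond orders sum to 4 (valence 4) → 0 H
  atom 7: N, bond orders sum to 3 (valence 3) → 0 H
  atom 8: C, bond orders sum to 4 (valence 4) → 0 H
  atom 9: C, bond orders sum to 4 (valence 4) → 0 H
  atom 10: F (halogen, monovalent) → 0 H
  atom 11: F (halogen, monovalent) → 0 H
  atom 12: F (halogen, monovalent) → 0 H
  atom 13: C, bond orders sum to 4 (valence 4) → 0 H
  atom 14: C, bond orders sum to 4 (valence 4) → 0 H
  atom 15: F (halogen, monovalent) → 0 H
  atom 16: F (halogen, monovalent) → 0 H
  atom 17: F (halogen, monovalent) → 0 H
  atom 18: C with explicit H count 0
  atom 19: C, bond orders sum to 4 (valence 4) → 0 H
  atom 20: N, bond orders sum to 1 (valence 3) → 2 H
  atom 21: C, bond orders sum to 4 (valence 4) → 0 H
  atom 22: O, bond orders sum to 2 (valence 2) → 0 H
  atom 23: N, bond orders sum to 1 (valence 3) → 2 H
Totals → C:11, H:5, F:6, N:3, O:3.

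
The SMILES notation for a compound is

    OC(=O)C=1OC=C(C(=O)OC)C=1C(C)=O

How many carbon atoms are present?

9

Count every carbon token in the SMILES (each C, including those in ring-closure positions and inside branches).
Carbon count: 9.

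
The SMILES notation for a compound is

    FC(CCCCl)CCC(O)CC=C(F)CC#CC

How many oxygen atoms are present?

Scan the SMILES for O atoms (remember two-letter symbols like Cl and Br are single atoms).
Oxygen count: 1.

1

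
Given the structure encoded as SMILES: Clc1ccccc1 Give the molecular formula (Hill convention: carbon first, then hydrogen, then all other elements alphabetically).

C6H5Cl

Walk through each heavy atom and fill implicit hydrogens from standard valence (C 4, N 3, O 2, S 2, halogen 1); for lowercase aromatic atoms, an aromatic c carries 1 H when it has two neighbours and 0 H with three, and aromatic n carries 0 H:
  atom 1: Cl (halogen, monovalent) → 0 H
  atom 2: aromatic c, 3 neighbours → 0 H
  atom 3: aromatic c, 2 neighbours → 1 H
  atom 4: aromatic c, 2 neighbours → 1 H
  atom 5: aromatic c, 2 neighbours → 1 H
  atom 6: aromatic c, 2 neighbours → 1 H
  atom 7: aromatic c, 2 neighbours → 1 H
Totals → C:6, H:5, Cl:1.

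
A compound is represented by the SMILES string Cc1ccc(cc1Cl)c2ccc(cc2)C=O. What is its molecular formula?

Walk through each heavy atom and fill implicit hydrogens from standard valence (C 4, N 3, O 2, S 2, halogen 1); for lowercase aromatic atoms, an aromatic c carries 1 H when it has two neighbours and 0 H with three, and aromatic n carries 0 H:
  atom 1: C, bond orders sum to 1 (valence 4) → 3 H
  atom 2: aromatic c, 3 neighbours → 0 H
  atom 3: aromatic c, 2 neighbours → 1 H
  atom 4: aromatic c, 2 neighbours → 1 H
  atom 5: aromatic c, 3 neighbours → 0 H
  atom 6: aromatic c, 2 neighbours → 1 H
  atom 7: aromatic c, 3 neighbours → 0 H
  atom 8: Cl (halogen, monovalent) → 0 H
  atom 9: aromatic c, 3 neighbours → 0 H
  atom 10: aromatic c, 2 neighbours → 1 H
  atom 11: aromatic c, 2 neighbours → 1 H
  atom 12: aromatic c, 3 neighbours → 0 H
  atom 13: aromatic c, 2 neighbours → 1 H
  atom 14: aromatic c, 2 neighbours → 1 H
  atom 15: C, bond orders sum to 3 (valence 4) → 1 H
  atom 16: O, bond orders sum to 2 (valence 2) → 0 H
Totals → C:14, H:11, Cl:1, O:1.

C14H11ClO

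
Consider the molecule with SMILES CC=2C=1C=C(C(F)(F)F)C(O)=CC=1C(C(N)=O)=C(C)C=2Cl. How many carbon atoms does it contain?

Count every carbon token in the SMILES (each C, including those in ring-closure positions and inside branches).
Carbon count: 14.

14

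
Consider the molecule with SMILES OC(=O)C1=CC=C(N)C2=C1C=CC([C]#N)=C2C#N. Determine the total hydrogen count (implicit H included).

Walk through each heavy atom and fill implicit hydrogens from standard valence (C 4, N 3, O 2, S 2, halogen 1):
  atom 1: O, bond orders sum to 1 (valence 2) → 1 H
  atom 2: C, bond orders sum to 4 (valence 4) → 0 H
  atom 3: O, bond orders sum to 2 (valence 2) → 0 H
  atom 4: C, bond orders sum to 4 (valence 4) → 0 H
  atom 5: C, bond orders sum to 3 (valence 4) → 1 H
  atom 6: C, bond orders sum to 3 (valence 4) → 1 H
  atom 7: C, bond orders sum to 4 (valence 4) → 0 H
  atom 8: N, bond orders sum to 1 (valence 3) → 2 H
  atom 9: C, bond orders sum to 4 (valence 4) → 0 H
  atom 10: C, bond orders sum to 4 (valence 4) → 0 H
  atom 11: C, bond orders sum to 3 (valence 4) → 1 H
  atom 12: C, bond orders sum to 3 (valence 4) → 1 H
  atom 13: C, bond orders sum to 4 (valence 4) → 0 H
  atom 14: C with explicit H count 0
  atom 15: N, bond orders sum to 3 (valence 3) → 0 H
  atom 16: C, bond orders sum to 4 (valence 4) → 0 H
  atom 17: C, bond orders sum to 4 (valence 4) → 0 H
  atom 18: N, bond orders sum to 3 (valence 3) → 0 H
Total hydrogens: 7.

7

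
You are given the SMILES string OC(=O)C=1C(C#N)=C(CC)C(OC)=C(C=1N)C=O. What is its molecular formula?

C12H12N2O4

Walk through each heavy atom and fill implicit hydrogens from standard valence (C 4, N 3, O 2, S 2, halogen 1):
  atom 1: O, bond orders sum to 1 (valence 2) → 1 H
  atom 2: C, bond orders sum to 4 (valence 4) → 0 H
  atom 3: O, bond orders sum to 2 (valence 2) → 0 H
  atom 4: C, bond orders sum to 4 (valence 4) → 0 H
  atom 5: C, bond orders sum to 4 (valence 4) → 0 H
  atom 6: C, bond orders sum to 4 (valence 4) → 0 H
  atom 7: N, bond orders sum to 3 (valence 3) → 0 H
  atom 8: C, bond orders sum to 4 (valence 4) → 0 H
  atom 9: C, bond orders sum to 2 (valence 4) → 2 H
  atom 10: C, bond orders sum to 1 (valence 4) → 3 H
  atom 11: C, bond orders sum to 4 (valence 4) → 0 H
  atom 12: O, bond orders sum to 2 (valence 2) → 0 H
  atom 13: C, bond orders sum to 1 (valence 4) → 3 H
  atom 14: C, bond orders sum to 4 (valence 4) → 0 H
  atom 15: C, bond orders sum to 4 (valence 4) → 0 H
  atom 16: N, bond orders sum to 1 (valence 3) → 2 H
  atom 17: C, bond orders sum to 3 (valence 4) → 1 H
  atom 18: O, bond orders sum to 2 (valence 2) → 0 H
Totals → C:12, H:12, N:2, O:4.
In Hill order: C12H12N2O4.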